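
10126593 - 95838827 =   -  85712234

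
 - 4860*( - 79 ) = 383940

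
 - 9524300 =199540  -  9723840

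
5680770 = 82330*69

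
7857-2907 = 4950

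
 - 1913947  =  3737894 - 5651841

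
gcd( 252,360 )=36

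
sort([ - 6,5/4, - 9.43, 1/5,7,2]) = [ - 9.43, - 6,1/5,5/4,2,7 ]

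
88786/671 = 132 + 214/671 =132.32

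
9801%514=35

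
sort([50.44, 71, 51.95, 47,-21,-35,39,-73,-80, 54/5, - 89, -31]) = [-89,- 80,-73,-35,  -  31, - 21,  54/5 , 39,47, 50.44, 51.95,71]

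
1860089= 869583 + 990506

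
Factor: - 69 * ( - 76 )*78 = 409032 = 2^3*3^2*13^1*19^1*23^1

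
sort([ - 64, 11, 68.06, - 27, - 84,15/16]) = [-84 , - 64, - 27 , 15/16, 11, 68.06] 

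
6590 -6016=574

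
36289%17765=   759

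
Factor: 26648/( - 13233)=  - 2^3* 3^ ( - 1)*11^ (  -  1)*401^( - 1)*3331^1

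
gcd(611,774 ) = 1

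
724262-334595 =389667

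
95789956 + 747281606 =843071562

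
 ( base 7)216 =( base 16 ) 6F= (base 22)51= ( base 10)111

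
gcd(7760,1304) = 8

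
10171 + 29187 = 39358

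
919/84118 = 919/84118  =  0.01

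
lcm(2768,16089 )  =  257424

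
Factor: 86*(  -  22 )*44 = - 2^4*11^2*43^1 =- 83248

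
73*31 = 2263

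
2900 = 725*4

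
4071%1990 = 91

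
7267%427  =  8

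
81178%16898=13586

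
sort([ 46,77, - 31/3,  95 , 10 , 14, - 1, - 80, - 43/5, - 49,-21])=[  -  80, - 49,-21,-31/3,-43/5, - 1,10,  14,46, 77, 95 ] 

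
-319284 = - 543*588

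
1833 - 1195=638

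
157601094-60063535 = 97537559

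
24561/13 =1889 + 4/13 = 1889.31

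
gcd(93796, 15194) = 2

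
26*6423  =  166998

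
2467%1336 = 1131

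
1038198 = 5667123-4628925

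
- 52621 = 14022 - 66643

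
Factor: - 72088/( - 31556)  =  2^1 *7^( - 3)*23^ ( - 1) * 9011^1 = 18022/7889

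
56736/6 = 9456 = 9456.00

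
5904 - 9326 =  - 3422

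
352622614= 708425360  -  355802746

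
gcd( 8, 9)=1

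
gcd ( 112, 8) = 8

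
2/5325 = 2/5325 =0.00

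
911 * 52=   47372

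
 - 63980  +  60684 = - 3296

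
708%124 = 88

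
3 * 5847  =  17541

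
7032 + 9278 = 16310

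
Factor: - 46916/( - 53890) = 2^1*5^( - 1 )*17^( - 1)*37^1= 74/85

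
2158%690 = 88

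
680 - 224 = 456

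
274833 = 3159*87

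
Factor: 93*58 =5394 = 2^1*3^1*29^1 *31^1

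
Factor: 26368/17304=2^5*3^( - 1) * 7^( - 1 )= 32/21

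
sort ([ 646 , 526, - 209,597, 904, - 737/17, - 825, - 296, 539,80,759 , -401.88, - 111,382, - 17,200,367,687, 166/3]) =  [ - 825, - 401.88, - 296, - 209, - 111, - 737/17, - 17,166/3, 80,200, 367, 382,526,  539,597,646,687,  759, 904]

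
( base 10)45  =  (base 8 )55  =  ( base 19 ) 27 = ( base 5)140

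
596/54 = 11 + 1/27 = 11.04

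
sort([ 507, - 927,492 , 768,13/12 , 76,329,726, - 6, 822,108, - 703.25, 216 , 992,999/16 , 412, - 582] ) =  [ - 927, - 703.25, - 582, - 6,  13/12,999/16,76, 108,216  ,  329,412, 492, 507, 726, 768,822,992 ]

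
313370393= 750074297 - 436703904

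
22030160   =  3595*6128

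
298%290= 8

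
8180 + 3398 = 11578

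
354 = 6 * 59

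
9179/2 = 9179/2 = 4589.50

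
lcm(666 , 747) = 55278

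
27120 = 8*3390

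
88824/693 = 128 + 40/231= 128.17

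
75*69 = 5175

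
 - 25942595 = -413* 62815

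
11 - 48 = - 37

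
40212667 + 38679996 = 78892663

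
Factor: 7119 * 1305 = 3^4 * 5^1*7^1*29^1*113^1 = 9290295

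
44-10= 34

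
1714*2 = 3428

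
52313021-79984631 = -27671610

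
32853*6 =197118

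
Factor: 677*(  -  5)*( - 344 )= 1164440 = 2^3*5^1 * 43^1*677^1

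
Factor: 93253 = 93253^1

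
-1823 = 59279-61102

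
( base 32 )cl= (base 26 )ff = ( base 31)D2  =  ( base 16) 195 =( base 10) 405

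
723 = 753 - 30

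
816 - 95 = 721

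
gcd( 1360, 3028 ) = 4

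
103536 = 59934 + 43602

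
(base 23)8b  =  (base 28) 6r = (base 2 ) 11000011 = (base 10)195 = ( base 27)76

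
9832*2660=26153120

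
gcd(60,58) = 2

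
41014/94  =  436 + 15/47 = 436.32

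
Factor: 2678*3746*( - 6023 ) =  - 2^2*13^1*19^1*103^1*317^1*1873^1=- 60421459124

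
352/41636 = 88/10409 =0.01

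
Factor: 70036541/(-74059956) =-2^(-2)*3^( - 2)*17^(-1 )*23^1*121013^( - 1)*3045067^1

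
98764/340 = 290 + 41/85 =290.48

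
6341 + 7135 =13476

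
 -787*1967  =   - 1548029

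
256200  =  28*9150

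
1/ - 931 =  - 1/931 = - 0.00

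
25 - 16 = 9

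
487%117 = 19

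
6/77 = 6/77 =0.08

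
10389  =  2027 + 8362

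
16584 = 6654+9930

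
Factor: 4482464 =2^5*7^1*20011^1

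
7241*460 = 3330860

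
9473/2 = 4736 + 1/2 = 4736.50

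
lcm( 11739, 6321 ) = 82173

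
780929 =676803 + 104126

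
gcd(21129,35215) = 7043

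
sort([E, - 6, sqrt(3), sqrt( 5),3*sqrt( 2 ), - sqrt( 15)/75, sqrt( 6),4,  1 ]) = [ - 6, - sqrt(15 )/75,1,sqrt(3),sqrt( 5),sqrt( 6 ), E,4,3*sqrt(2)]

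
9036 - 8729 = 307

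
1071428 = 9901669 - 8830241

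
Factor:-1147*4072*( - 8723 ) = 2^3*11^1*13^1*31^1*37^1*61^1*509^1 = 40741504232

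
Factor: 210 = 2^1* 3^1*5^1*7^1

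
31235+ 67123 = 98358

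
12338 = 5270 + 7068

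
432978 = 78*5551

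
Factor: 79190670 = 2^1*3^1*5^1*13^1*19^1 * 10687^1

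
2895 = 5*579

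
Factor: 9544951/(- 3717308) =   -  2^(-2)*7^( - 1)*13^2*56479^1*132761^( - 1)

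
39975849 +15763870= 55739719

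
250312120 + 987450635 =1237762755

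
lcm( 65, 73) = 4745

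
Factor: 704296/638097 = 2^3*3^( -1)*227^( - 1)*937^( - 1 )*88037^1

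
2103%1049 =5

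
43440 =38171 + 5269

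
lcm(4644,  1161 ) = 4644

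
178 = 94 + 84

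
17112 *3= 51336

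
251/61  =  4 + 7/61 = 4.11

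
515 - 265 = 250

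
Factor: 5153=5153^1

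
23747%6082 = 5501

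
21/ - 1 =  - 21 + 0/1 = - 21.00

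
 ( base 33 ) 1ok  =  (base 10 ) 1901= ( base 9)2542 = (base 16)76d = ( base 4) 131231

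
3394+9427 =12821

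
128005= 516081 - 388076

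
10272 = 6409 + 3863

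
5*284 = 1420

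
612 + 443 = 1055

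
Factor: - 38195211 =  - 3^1*37^1*61^1*5641^1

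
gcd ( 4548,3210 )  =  6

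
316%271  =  45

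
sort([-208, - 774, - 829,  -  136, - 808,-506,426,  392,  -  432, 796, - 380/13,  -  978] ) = [ - 978,-829, - 808, - 774,-506, - 432,-208,-136, - 380/13, 392, 426 , 796]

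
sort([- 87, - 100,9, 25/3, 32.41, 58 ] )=[ - 100,-87, 25/3,9, 32.41,58 ]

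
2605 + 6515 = 9120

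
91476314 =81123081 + 10353233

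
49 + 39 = 88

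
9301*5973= 55554873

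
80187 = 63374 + 16813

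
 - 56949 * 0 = 0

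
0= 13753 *0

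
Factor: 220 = 2^2*5^1*11^1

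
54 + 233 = 287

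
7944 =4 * 1986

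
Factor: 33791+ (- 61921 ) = -28130=-  2^1*5^1*29^1*97^1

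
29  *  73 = 2117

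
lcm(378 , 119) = 6426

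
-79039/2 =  - 39520+ 1/2 = - 39519.50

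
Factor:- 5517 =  - 3^2*613^1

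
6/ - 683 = - 6/683 = - 0.01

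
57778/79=57778/79=731.37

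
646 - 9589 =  - 8943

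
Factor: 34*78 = 2652 = 2^2*3^1*13^1*17^1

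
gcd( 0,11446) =11446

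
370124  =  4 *92531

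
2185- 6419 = - 4234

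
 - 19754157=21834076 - 41588233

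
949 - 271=678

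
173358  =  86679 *2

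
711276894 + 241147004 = 952423898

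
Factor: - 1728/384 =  - 9/2 =- 2^( - 1)*3^2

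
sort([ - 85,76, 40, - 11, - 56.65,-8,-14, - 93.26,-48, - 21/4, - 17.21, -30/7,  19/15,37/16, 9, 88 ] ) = [ - 93.26, - 85, - 56.65, - 48,  -  17.21, -14,  -  11, - 8, - 21/4, - 30/7, 19/15,37/16,9, 40, 76, 88 ]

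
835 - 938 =  -  103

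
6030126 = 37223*162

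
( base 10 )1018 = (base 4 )33322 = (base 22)226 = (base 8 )1772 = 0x3FA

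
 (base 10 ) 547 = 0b1000100011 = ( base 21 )151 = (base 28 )JF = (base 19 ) 19F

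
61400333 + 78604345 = 140004678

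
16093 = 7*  2299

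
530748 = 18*29486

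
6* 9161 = 54966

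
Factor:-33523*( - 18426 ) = 2^1*3^1*7^1*37^1*83^1*4789^1 =617694798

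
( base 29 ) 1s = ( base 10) 57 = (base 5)212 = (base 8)71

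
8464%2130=2074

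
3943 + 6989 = 10932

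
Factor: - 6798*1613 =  - 2^1 *3^1*11^1*103^1*1613^1 = - 10965174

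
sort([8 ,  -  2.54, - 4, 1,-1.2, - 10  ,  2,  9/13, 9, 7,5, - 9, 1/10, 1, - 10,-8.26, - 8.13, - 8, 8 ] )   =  [  -  10, - 10, - 9,-8.26 , - 8.13, - 8 , -4, - 2.54, - 1.2,1/10, 9/13, 1, 1, 2, 5, 7, 8, 8, 9 ]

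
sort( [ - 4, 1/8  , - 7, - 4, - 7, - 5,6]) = [ - 7, - 7, - 5,  -  4, - 4, 1/8, 6]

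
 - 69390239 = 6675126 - 76065365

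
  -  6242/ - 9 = 6242/9 = 693.56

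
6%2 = 0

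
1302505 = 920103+382402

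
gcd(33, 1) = 1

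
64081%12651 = 826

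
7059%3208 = 643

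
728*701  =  510328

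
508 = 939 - 431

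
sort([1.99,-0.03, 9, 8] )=[  -  0.03,1.99, 8 , 9 ] 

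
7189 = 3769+3420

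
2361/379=2361/379 = 6.23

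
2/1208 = 1/604 = 0.00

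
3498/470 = 7 + 104/235 = 7.44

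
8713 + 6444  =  15157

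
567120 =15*37808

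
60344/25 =2413 + 19/25=2413.76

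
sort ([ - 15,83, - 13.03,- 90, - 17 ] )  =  [  -  90,-17,  -  15,-13.03, 83]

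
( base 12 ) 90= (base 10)108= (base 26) 44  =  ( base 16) 6C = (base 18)60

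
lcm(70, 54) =1890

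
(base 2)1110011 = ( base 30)3p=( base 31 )3m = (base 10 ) 115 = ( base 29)3S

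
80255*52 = 4173260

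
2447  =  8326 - 5879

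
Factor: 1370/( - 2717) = -2^1*5^1 *11^ ( - 1)*13^(-1)*19^( - 1) * 137^1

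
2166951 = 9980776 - 7813825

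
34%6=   4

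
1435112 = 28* 51254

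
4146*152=630192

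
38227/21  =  1820 + 1/3 = 1820.33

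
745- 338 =407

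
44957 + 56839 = 101796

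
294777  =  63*4679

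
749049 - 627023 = 122026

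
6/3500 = 3/1750 =0.00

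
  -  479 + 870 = 391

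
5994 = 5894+100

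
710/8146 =355/4073= 0.09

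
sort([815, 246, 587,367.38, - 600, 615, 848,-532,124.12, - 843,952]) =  [ - 843 ,- 600, - 532, 124.12, 246, 367.38 , 587, 615, 815, 848, 952] 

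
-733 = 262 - 995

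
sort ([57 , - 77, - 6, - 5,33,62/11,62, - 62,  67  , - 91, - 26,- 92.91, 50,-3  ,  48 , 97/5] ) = [ - 92.91, - 91, - 77, - 62, - 26,-6,-5,-3, 62/11,97/5,33,48,  50, 57,62,67]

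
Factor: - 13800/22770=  - 2^2*3^ (-1)*5^1*11^( - 1)  =  -20/33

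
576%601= 576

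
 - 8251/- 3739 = 2 + 773/3739  =  2.21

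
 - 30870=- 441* 70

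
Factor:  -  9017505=-3^2 *5^1*7^1*28627^1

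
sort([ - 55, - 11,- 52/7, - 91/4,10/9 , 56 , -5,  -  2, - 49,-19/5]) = [ - 55, - 49, - 91/4,-11, -52/7, - 5, - 19/5, - 2 , 10/9, 56]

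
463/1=463 = 463.00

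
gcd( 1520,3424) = 16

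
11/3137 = 11/3137 = 0.00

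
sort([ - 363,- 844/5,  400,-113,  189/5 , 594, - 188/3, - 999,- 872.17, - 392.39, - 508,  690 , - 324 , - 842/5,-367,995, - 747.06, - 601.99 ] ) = [ - 999, - 872.17,  -  747.06,-601.99, - 508 , - 392.39, - 367, - 363, - 324, - 844/5,  -  842/5 , - 113, - 188/3,  189/5, 400,594,690,995]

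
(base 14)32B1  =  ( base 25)E14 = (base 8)21113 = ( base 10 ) 8779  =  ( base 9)13034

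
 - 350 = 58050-58400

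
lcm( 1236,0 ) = 0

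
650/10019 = 650/10019 = 0.06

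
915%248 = 171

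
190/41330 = 19/4133=0.00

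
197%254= 197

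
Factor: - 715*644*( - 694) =319559240 = 2^3*5^1*7^1* 11^1*13^1*23^1*347^1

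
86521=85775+746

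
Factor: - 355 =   -  5^1*71^1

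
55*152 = 8360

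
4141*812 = 3362492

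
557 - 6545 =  - 5988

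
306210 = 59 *5190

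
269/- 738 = -1 + 469/738  =  - 0.36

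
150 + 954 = 1104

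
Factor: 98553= 3^1 * 7^1*13^1*19^2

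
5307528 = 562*9444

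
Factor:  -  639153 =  - 3^2*47^1*  1511^1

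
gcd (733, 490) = 1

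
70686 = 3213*22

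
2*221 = 442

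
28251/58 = 487 + 5/58 = 487.09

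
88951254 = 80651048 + 8300206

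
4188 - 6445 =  - 2257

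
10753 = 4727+6026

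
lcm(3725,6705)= 33525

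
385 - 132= 253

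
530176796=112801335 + 417375461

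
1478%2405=1478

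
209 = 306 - 97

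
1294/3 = 431 + 1/3 = 431.33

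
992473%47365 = 45173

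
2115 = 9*235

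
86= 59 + 27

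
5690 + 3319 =9009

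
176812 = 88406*2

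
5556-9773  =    -  4217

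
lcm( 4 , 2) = 4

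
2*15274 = 30548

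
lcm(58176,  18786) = 1803456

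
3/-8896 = -1+8893/8896 = -  0.00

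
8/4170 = 4/2085 =0.00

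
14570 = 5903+8667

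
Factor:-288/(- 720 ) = 2/5 = 2^1*5^( - 1 ) 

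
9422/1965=9422/1965 = 4.79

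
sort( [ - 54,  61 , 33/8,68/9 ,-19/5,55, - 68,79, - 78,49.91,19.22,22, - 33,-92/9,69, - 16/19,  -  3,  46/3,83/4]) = [-78, -68, - 54, -33,  -  92/9, - 19/5, - 3 , - 16/19,  33/8 , 68/9,46/3,19.22,83/4, 22,49.91, 55,61,69,79 ]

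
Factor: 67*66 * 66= 2^2*3^2 * 11^2*67^1 = 291852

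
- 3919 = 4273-8192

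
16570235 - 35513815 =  - 18943580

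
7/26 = 7/26 = 0.27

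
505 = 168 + 337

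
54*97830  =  5282820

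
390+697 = 1087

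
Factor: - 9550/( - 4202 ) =5^2*11^( - 1 ) = 25/11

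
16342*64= 1045888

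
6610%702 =292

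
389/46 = 389/46 = 8.46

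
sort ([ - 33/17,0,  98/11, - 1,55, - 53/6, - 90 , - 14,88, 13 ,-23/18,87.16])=[ - 90, - 14, - 53/6, -33/17, - 23/18 , - 1,0, 98/11,13,55 , 87.16 , 88]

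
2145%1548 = 597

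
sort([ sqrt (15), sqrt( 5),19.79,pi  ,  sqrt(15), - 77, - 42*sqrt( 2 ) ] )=[-77, - 42*sqrt(2),sqrt(5 ),pi,sqrt ( 15),sqrt( 15 ),  19.79 ] 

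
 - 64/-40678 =32/20339=0.00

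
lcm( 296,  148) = 296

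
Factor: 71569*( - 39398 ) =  - 2819675462 = -2^1 * 19699^1  *  71569^1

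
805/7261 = 805/7261 = 0.11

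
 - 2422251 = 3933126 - 6355377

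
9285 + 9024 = 18309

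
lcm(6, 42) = 42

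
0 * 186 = 0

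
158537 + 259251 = 417788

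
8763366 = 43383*202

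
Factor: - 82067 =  - 82067^1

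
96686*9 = 870174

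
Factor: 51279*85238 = 4370919402 = 2^1*3^1*17^1*23^1*109^1*17093^1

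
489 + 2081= 2570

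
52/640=13/160 = 0.08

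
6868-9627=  - 2759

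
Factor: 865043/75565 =5^( - 1)*7^( - 1)*17^( - 1) * 127^( - 1 )*865043^1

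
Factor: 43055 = 5^1*79^1 *109^1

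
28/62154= 14/31077 = 0.00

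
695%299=97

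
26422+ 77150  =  103572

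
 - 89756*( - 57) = 5116092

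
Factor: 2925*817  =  3^2*5^2*13^1*19^1 * 43^1 = 2389725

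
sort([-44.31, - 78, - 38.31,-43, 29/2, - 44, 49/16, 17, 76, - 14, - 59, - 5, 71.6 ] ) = [ - 78,-59, - 44.31, - 44 ,- 43, -38.31,-14,- 5,49/16, 29/2,17, 71.6 , 76 ] 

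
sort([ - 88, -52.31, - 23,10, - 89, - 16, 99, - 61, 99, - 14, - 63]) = [ - 89, - 88,- 63, - 61, - 52.31 ,-23,-16, - 14,10,99, 99]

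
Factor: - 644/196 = -23/7=- 7^ ( - 1 )  *  23^1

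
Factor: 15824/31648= 2^( - 1) = 1/2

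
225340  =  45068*5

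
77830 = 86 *905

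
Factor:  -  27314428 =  - 2^2 * 6828607^1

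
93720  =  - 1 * ( - 93720 ) 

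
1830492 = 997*1836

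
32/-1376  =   -1/43 =-0.02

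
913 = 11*83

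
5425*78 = 423150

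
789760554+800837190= 1590597744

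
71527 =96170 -24643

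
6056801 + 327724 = 6384525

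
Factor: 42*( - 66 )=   -  2^2*3^2 * 7^1* 11^1 =-2772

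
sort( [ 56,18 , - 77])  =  [ - 77,18, 56 ] 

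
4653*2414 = 11232342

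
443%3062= 443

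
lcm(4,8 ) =8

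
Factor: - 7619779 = - 19^1*29^1*13829^1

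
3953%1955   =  43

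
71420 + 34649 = 106069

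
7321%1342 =611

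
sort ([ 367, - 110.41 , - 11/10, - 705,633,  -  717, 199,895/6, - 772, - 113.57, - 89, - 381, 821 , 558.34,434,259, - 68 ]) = [ - 772 , - 717, - 705, -381 , - 113.57, - 110.41, - 89, - 68,-11/10,895/6 , 199, 259,367 , 434, 558.34,633,821 ]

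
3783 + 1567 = 5350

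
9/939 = 3/313= 0.01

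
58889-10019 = 48870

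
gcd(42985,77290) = 5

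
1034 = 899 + 135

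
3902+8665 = 12567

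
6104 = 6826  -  722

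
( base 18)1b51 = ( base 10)9487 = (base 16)250f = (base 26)e0n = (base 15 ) 2C27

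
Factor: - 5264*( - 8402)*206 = 9110994368= 2^6* 7^1*47^1*103^1 * 4201^1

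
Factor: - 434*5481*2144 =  - 5100048576= - 2^6*3^3*7^2*29^1*31^1* 67^1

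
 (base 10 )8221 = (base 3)102021111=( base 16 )201D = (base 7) 32653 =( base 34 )73r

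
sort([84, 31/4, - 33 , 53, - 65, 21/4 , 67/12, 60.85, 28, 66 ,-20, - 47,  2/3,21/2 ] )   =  [ - 65,- 47,-33, - 20,2/3, 21/4, 67/12,31/4, 21/2,28,53,60.85, 66, 84 ]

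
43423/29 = 1497  +  10/29 = 1497.34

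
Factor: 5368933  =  5368933^1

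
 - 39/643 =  - 39/643 = - 0.06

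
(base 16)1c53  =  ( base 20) I2B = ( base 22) eld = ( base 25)BF1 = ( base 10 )7251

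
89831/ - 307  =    -  293 + 120/307 = -  292.61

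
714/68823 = 238/22941 = 0.01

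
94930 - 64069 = 30861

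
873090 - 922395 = -49305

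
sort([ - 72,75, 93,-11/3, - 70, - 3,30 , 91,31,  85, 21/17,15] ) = [ - 72, - 70, - 11/3, - 3, 21/17, 15,30,  31 , 75, 85,91,93]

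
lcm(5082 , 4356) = 30492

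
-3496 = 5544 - 9040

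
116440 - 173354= - 56914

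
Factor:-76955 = -5^1*15391^1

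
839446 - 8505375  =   - 7665929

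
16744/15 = 16744/15  =  1116.27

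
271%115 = 41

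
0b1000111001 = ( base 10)569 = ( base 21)162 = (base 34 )GP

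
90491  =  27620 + 62871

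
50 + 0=50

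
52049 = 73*713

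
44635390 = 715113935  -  670478545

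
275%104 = 67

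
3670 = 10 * 367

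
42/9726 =7/1621= 0.00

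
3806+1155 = 4961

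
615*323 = 198645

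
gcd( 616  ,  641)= 1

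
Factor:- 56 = -2^3*7^1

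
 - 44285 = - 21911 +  - 22374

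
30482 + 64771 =95253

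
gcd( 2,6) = 2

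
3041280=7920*384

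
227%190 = 37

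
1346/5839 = 1346/5839 = 0.23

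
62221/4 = 62221/4 = 15555.25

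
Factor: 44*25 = 2^2 * 5^2*11^1  =  1100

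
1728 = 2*864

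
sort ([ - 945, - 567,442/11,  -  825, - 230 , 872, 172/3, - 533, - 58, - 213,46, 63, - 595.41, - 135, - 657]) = [- 945 ,- 825 , - 657, - 595.41,-567, - 533 ,  -  230, - 213,-135, - 58,442/11,46, 172/3,63, 872 ]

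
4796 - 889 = 3907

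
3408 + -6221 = - 2813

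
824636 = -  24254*( - 34) 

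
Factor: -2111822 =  - 2^1* 1055911^1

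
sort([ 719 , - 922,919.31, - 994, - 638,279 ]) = [ - 994, - 922, - 638, 279,719, 919.31]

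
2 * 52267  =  104534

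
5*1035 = 5175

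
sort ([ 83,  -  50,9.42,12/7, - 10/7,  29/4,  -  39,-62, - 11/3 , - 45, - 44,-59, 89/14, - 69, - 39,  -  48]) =[ - 69, - 62, - 59, - 50, - 48, - 45, - 44, - 39, - 39, - 11/3, - 10/7, 12/7, 89/14, 29/4, 9.42,83] 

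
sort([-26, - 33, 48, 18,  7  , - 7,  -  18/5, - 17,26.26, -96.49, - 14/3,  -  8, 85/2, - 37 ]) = [- 96.49 , - 37, - 33, - 26,-17 , - 8,-7, - 14/3,  -  18/5,7,  18,26.26,85/2, 48]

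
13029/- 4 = -13029/4 = -  3257.25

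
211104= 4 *52776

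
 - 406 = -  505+99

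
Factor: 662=2^1 * 331^1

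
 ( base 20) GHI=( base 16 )1a66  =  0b1101001100110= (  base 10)6758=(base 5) 204013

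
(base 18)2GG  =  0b1110111000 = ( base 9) 1267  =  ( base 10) 952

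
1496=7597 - 6101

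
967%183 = 52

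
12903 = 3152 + 9751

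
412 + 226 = 638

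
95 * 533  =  50635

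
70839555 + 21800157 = 92639712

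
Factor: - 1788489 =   -  3^2 * 19^1* 10459^1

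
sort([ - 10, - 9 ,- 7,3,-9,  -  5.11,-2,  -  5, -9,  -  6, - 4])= [  -  10, -9, - 9, - 9 , - 7, - 6, - 5.11, - 5,  -  4, - 2,3] 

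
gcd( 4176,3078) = 18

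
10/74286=5/37143 = 0.00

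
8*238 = 1904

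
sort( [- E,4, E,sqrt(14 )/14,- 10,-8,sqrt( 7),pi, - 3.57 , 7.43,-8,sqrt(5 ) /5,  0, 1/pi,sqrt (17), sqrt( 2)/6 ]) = [ - 10,-8,  -  8, - 3.57, - E, 0,sqrt (2) /6, sqrt(14)/14,1/pi,sqrt( 5) /5,sqrt(7),E,  pi,4 , sqrt( 17),7.43] 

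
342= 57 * 6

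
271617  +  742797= 1014414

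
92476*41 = 3791516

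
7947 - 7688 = 259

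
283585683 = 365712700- 82127017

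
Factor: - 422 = - 2^1*211^1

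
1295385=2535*511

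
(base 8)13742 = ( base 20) f5e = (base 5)143424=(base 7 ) 23553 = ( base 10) 6114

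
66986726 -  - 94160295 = 161147021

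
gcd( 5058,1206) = 18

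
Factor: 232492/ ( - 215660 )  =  -5^( - 1)*13^1*17^1*41^ ( - 1) = -221/205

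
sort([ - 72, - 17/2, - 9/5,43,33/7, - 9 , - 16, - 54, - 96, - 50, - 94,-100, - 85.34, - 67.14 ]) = [-100, - 96, - 94, - 85.34 , - 72, - 67.14, - 54, -50, - 16, - 9 , - 17/2, - 9/5, 33/7, 43]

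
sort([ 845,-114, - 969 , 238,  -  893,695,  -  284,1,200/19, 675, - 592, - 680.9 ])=[ - 969, - 893, - 680.9,  -  592, - 284,-114, 1,200/19, 238,675,695, 845]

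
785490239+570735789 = 1356226028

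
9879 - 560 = 9319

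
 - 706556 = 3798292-4504848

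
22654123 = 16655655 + 5998468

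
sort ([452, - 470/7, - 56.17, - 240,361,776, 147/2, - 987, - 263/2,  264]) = [  -  987, - 240,-263/2, - 470/7, -56.17,147/2,264,361, 452, 776]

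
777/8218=111/1174 = 0.09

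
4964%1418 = 710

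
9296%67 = 50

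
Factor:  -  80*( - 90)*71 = 511200 = 2^5*3^2*5^2  *  71^1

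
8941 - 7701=1240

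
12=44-32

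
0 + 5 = 5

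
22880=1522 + 21358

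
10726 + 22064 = 32790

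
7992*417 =3332664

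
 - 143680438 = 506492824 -650173262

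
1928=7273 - 5345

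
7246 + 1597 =8843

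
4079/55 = 4079/55 = 74.16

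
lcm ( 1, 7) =7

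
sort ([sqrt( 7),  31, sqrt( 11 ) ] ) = [sqrt( 7),sqrt (11 ),31]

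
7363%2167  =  862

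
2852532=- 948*( - 3009)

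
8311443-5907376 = 2404067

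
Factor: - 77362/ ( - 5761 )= 94/7 = 2^1 * 7^( - 1)  *  47^1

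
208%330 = 208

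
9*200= 1800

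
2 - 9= - 7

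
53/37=1 + 16/37 = 1.43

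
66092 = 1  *66092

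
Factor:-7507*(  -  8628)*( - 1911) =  - 123776226756 = - 2^2*3^2* 7^2*13^1*719^1 * 7507^1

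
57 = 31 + 26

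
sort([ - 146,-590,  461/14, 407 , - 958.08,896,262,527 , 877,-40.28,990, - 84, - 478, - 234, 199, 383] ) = [-958.08,-590,-478, - 234, - 146 , - 84, - 40.28,  461/14, 199,  262 , 383 , 407,527 , 877,896,990]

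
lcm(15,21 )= 105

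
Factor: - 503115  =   -3^1*  5^1*17^1*1973^1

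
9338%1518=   230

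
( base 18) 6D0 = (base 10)2178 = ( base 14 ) B18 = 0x882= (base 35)1r8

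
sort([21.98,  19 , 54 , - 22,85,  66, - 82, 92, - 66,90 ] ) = [ - 82, - 66, - 22, 19, 21.98, 54,66,85,  90, 92]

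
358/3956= 179/1978 = 0.09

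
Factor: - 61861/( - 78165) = 3^(- 4)*5^( - 1) * 193^ ( - 1)*61861^1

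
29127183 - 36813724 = -7686541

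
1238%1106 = 132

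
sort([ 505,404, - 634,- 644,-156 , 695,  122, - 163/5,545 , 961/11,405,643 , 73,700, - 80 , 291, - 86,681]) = [ - 644, - 634, - 156, - 86,-80, - 163/5,73,961/11,122, 291,404,  405,505,545, 643,681, 695,700]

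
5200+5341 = 10541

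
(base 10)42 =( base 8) 52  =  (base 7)60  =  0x2A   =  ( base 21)20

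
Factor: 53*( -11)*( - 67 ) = 39061  =  11^1*53^1*67^1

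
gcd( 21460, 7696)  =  148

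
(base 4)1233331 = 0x1BFD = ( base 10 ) 7165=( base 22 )ehf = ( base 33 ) 6j4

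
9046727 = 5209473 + 3837254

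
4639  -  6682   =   - 2043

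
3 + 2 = 5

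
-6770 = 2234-9004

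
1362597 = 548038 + 814559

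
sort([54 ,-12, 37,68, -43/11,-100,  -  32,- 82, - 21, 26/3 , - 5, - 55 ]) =[ - 100,-82,- 55, - 32, - 21,-12, - 5,-43/11, 26/3, 37,54,68]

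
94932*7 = 664524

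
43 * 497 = 21371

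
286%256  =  30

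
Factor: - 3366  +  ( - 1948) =  -  2^1 * 2657^1 = -5314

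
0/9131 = 0 = 0.00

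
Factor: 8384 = 2^6*131^1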